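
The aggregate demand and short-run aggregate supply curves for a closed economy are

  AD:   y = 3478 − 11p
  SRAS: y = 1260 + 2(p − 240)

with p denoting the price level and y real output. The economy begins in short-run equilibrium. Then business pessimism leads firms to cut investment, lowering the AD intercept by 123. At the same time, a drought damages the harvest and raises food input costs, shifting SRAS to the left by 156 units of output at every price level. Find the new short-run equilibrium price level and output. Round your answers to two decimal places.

p = 210.08, y = 1044.15

After both shocks: AD is y = 3355 − 11p and SRAS is y = 624 + 2p.
Setting them equal: 2731 = 13p, so p = 210.08.
Substituting into AD, y = 1044.15.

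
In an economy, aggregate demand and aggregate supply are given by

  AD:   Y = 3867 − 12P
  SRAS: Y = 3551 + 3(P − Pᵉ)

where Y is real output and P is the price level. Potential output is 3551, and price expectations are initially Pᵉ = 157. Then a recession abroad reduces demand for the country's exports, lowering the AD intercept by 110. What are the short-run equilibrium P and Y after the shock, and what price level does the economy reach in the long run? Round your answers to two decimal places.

Short run: P = 45.13, Y = 3215.40. Long run: P = 17.17.

AD shifts left: new AD is Y = 3757 − 12P. With Pᵉ = 157, SRAS is Y = 3080 + 3P.
Short run: 3757 − 12P = 3080 + 3P gives 677 = 15P, so P = 45.13 and Y = 3757 − 12P = 3215.40.
Y = 3215.40 is below potential 3551; expectations adjust and SRAS shifts right until Y = 3551.
Long run: on the new AD curve, 3551 = 3757 − 12P gives P = 17.17.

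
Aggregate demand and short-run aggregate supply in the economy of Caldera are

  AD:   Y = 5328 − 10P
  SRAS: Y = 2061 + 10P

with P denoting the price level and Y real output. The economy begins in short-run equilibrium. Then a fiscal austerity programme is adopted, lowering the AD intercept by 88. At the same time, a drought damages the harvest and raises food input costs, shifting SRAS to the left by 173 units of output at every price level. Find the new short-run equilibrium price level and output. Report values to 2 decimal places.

P = 167.60, Y = 3564.00

After both shocks: AD is Y = 5240 − 10P and SRAS is Y = 1888 + 10P.
Setting them equal: 3352 = 20P, so P = 167.60.
Substituting into AD, Y = 3564.00.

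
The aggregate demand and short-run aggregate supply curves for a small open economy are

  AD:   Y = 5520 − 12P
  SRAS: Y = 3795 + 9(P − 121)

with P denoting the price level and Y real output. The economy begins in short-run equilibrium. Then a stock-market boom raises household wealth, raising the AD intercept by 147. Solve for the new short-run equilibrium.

P = 141, Y = 3975

This is a positive demand shock: AD shifts right.
New AD: Y = 5667 − 12P.
SRAS can be written Y = 2706 + 9P.
Set AD = SRAS: 5667 − 12P = 2706 + 9P, so 2961 = 21P and P = 141.
Y = 5667 − 12·141 = 3975.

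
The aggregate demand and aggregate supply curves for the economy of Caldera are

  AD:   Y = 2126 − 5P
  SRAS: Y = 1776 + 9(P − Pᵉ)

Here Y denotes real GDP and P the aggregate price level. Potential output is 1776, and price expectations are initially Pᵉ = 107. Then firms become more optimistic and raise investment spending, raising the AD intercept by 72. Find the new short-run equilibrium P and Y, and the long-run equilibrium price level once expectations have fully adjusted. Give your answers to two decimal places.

Short run: P = 98.93, Y = 1703.36. Long run: P = 84.40.

AD shifts right: new AD is Y = 2198 − 5P. With Pᵉ = 107, SRAS is Y = 813 + 9P.
Short run: 2198 − 5P = 813 + 9P gives 1385 = 14P, so P = 98.93 and Y = 2198 − 5P = 1703.36.
Y = 1703.36 is below potential 1776; expectations adjust and SRAS shifts right until Y = 1776.
Long run: on the new AD curve, 1776 = 2198 − 5P gives P = 84.40.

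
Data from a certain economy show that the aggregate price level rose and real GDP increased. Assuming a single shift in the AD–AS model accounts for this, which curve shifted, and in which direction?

P rose and Y rose. An AD shift moves P and Y in the same direction; an SRAS shift moves them in opposite directions.
Here P and Y moved in the same direction, so the AD curve shifted.
Since Y rose, AD shifted right.

AD shifted right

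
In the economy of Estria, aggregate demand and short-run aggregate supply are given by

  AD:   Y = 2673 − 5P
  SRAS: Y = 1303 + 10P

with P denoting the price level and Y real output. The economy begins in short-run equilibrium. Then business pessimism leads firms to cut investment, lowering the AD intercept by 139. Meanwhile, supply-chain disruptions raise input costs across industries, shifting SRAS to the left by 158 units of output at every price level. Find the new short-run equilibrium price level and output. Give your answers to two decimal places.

P = 92.60, Y = 2071.00

After both shocks: AD is Y = 2534 − 5P and SRAS is Y = 1145 + 10P.
Setting them equal: 1389 = 15P, so P = 92.60.
Substituting into AD, Y = 2071.00.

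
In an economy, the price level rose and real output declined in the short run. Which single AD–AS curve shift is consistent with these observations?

SRAS shifted left

P rose and Y fell. An AD shift moves P and Y in the same direction; an SRAS shift moves them in opposite directions.
Here P and Y moved in opposite directions, so the SRAS curve shifted.
Since Y fell, SRAS shifted left.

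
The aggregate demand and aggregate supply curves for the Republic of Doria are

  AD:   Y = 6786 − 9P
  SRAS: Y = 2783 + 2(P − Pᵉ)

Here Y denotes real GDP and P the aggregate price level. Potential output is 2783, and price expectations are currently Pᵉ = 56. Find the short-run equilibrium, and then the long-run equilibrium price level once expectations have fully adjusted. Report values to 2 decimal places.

Short run: P = 374.09, Y = 3419.18. Long run: P = 444.78.

Short run: with Pᵉ = 56, SRAS is Y = 2671 + 2P. Setting AD = SRAS gives 4115 = 11P, so P = 374.09 and Y = 6786 − 9P = 3419.18.
Output 3419.18 is above potential 2783, so over time expected prices rise and SRAS shifts left until Y returns to 2783.
Long run: Y = 2783 on the AD curve gives 2783 = 6786 − 9P, so P = 444.78.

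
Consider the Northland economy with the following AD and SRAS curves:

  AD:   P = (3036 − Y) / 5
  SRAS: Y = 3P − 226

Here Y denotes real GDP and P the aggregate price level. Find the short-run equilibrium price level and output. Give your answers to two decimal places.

Rearrange AD to Y = 3036 − 5P.
Set AD = SRAS: 3036 − 5P = 3P − 226, so 3262 = 8P and P = 407.75.
Substituting into AD, Y = 3036 − 5P = 997.25.

P = 407.75, Y = 997.25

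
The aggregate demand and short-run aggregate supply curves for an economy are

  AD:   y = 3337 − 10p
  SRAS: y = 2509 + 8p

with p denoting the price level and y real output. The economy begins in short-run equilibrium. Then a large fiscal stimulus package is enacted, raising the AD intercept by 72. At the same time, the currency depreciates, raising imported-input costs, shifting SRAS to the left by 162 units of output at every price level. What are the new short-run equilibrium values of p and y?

After both shocks: AD is y = 3409 − 10p and SRAS is y = 2347 + 8p.
Setting them equal: 1062 = 18p, so p = 59.
y = 3409 − 10·59 = 2819.

p = 59, y = 2819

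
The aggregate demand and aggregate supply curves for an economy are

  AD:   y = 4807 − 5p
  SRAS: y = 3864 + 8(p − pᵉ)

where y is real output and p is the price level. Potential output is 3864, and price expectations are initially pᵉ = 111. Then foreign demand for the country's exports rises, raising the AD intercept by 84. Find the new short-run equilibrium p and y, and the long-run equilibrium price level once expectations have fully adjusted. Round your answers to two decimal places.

Short run: p = 147.31, y = 4154.46. Long run: p = 205.40.

AD shifts right: new AD is y = 4891 − 5p. With pᵉ = 111, SRAS is y = 2976 + 8p.
Short run: 4891 − 5p = 2976 + 8p gives 1915 = 13p, so p = 147.31 and y = 4891 − 5p = 4154.46.
y = 4154.46 is above potential 3864; expectations adjust and SRAS shifts left until y = 3864.
Long run: on the new AD curve, 3864 = 4891 − 5p gives p = 205.40.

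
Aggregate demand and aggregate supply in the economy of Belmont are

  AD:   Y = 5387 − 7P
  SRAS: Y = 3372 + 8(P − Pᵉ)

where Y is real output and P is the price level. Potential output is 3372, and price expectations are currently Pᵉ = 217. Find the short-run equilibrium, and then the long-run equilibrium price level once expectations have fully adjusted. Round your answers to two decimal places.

Short run: with Pᵉ = 217, SRAS is Y = 1636 + 8P. Setting AD = SRAS gives 3751 = 15P, so P = 250.07 and Y = 5387 − 7P = 3636.53.
Output 3636.53 is above potential 3372, so over time expected prices rise and SRAS shifts left until Y returns to 3372.
Long run: Y = 3372 on the AD curve gives 3372 = 5387 − 7P, so P = 287.86.

Short run: P = 250.07, Y = 3636.53. Long run: P = 287.86.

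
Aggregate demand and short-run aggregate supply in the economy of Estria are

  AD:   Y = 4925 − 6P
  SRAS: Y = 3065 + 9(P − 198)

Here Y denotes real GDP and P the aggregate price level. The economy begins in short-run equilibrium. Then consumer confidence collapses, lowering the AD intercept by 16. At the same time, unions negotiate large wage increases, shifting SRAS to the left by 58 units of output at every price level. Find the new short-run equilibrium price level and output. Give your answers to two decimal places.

P = 245.60, Y = 3435.40

After both shocks: AD is Y = 4909 − 6P and SRAS is Y = 1225 + 9P.
Setting them equal: 3684 = 15P, so P = 245.60.
Substituting into AD, Y = 3435.40.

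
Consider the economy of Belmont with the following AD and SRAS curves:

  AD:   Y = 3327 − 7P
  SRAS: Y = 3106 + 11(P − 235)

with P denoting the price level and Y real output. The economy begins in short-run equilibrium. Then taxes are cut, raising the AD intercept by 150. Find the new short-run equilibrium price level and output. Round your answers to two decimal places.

P = 164.22, Y = 2327.44

This is a positive demand shock: AD shifts right.
New AD: Y = 3477 − 7P.
SRAS can be written Y = 521 + 11P.
Set AD = SRAS: 3477 − 7P = 521 + 11P, so 2956 = 18P and P = 164.22.
Substituting into AD, Y = 2327.44.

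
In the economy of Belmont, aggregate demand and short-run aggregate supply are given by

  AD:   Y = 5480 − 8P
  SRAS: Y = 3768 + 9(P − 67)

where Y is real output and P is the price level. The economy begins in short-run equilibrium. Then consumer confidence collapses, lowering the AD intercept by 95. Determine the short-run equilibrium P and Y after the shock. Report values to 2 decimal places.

P = 130.59, Y = 4340.29

This is a negative demand shock: AD shifts left.
New AD: Y = 5385 − 8P.
SRAS can be written Y = 3165 + 9P.
Set AD = SRAS: 5385 − 8P = 3165 + 9P, so 2220 = 17P and P = 130.59.
Substituting into AD, Y = 4340.29.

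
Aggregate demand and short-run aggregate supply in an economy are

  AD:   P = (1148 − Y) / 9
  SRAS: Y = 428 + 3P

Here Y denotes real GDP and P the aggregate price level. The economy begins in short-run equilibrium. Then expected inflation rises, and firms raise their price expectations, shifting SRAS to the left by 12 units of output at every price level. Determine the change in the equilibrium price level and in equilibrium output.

ΔP = +1, ΔY = -9

This is a negative supply shock: SRAS shifts left.
New SRAS: Y = 416 + 3P.
Set AD = SRAS: 1148 − 9P = 416 + 3P, so 732 = 12P and P = 61.
Y = 1148 − 9·61 = 599.
Initially P = 60, Y = 608, so ΔP = +1 and ΔY = -9.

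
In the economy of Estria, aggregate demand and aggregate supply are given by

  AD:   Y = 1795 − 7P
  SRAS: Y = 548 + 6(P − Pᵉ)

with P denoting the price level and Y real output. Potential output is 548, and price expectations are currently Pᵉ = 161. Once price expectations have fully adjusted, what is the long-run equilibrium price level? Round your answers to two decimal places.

Long-run P = 178.14

Short run: with Pᵉ = 161, SRAS is Y = 6P − 418. Setting AD = SRAS gives 2213 = 13P, so P = 170.23 and Y = 1795 − 7P = 603.38.
Output 603.38 is above potential 548, so over time expected prices rise and SRAS shifts left until Y returns to 548.
Long run: Y = 548 on the AD curve gives 548 = 1795 − 7P, so P = 178.14.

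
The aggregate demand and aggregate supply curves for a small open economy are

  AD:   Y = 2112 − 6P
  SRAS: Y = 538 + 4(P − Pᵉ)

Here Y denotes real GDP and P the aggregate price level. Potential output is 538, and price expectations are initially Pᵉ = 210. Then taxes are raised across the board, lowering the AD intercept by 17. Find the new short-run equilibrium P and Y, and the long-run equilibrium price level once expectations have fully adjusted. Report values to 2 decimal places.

Short run: P = 239.70, Y = 656.80. Long run: P = 259.50.

AD shifts left: new AD is Y = 2095 − 6P. With Pᵉ = 210, SRAS is Y = 4P − 302.
Short run: 2095 − 6P = 4P − 302 gives 2397 = 10P, so P = 239.70 and Y = 2095 − 6P = 656.80.
Y = 656.80 is above potential 538; expectations adjust and SRAS shifts left until Y = 538.
Long run: on the new AD curve, 538 = 2095 − 6P gives P = 259.50.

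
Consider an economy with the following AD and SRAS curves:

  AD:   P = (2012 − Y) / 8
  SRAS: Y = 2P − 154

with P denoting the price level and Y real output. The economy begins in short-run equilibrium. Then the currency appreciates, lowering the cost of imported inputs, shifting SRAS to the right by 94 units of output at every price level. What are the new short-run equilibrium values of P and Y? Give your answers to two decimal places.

This is a positive supply shock: SRAS shifts right.
New SRAS: Y = 2P − 60.
Set AD = SRAS: 2012 − 8P = 2P − 60, so 2072 = 10P and P = 207.20.
Substituting into AD, Y = 354.40.

P = 207.20, Y = 354.40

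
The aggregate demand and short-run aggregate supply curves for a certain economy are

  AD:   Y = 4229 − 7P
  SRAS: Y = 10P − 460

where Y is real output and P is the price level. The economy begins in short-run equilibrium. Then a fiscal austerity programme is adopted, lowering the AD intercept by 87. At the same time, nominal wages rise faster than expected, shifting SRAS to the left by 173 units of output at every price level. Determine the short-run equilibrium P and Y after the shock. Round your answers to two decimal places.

After both shocks: AD is Y = 4142 − 7P and SRAS is Y = 10P − 633.
Setting them equal: 4775 = 17P, so P = 280.88.
Substituting into AD, Y = 2175.82.

P = 280.88, Y = 2175.82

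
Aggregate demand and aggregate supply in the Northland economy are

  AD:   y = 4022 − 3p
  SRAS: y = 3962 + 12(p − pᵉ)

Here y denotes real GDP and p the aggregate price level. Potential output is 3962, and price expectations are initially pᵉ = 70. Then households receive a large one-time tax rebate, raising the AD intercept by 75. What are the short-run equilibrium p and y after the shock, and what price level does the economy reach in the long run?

Short run: p = 65, y = 3902. Long run: p = 45.

AD shifts right: new AD is y = 4097 − 3p. With pᵉ = 70, SRAS is y = 3122 + 12p.
Short run: 4097 − 3p = 3122 + 12p gives 975 = 15p, so p = 65 and y = 4097 − 3·65 = 3902.
y = 3902 is below potential 3962; expectations adjust and SRAS shifts right until y = 3962.
Long run: on the new AD curve, 3962 = 4097 − 3p gives p = 45.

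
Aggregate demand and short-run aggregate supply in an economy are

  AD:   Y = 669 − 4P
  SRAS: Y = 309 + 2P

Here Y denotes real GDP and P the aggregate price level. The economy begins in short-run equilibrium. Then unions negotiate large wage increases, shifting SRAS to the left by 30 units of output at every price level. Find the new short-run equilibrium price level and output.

P = 65, Y = 409

This is a negative supply shock: SRAS shifts left.
New SRAS: Y = 279 + 2P.
Set AD = SRAS: 669 − 4P = 279 + 2P, so 390 = 6P and P = 65.
Y = 669 − 4·65 = 409.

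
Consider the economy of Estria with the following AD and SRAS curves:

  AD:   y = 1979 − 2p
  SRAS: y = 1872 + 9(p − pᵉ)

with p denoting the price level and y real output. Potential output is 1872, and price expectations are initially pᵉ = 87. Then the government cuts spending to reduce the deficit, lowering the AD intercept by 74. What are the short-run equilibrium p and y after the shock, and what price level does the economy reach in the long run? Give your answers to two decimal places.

AD shifts left: new AD is y = 1905 − 2p. With pᵉ = 87, SRAS is y = 1089 + 9p.
Short run: 1905 − 2p = 1089 + 9p gives 816 = 11p, so p = 74.18 and y = 1905 − 2p = 1756.64.
y = 1756.64 is below potential 1872; expectations adjust and SRAS shifts right until y = 1872.
Long run: on the new AD curve, 1872 = 1905 − 2p gives p = 16.50.

Short run: p = 74.18, y = 1756.64. Long run: p = 16.50.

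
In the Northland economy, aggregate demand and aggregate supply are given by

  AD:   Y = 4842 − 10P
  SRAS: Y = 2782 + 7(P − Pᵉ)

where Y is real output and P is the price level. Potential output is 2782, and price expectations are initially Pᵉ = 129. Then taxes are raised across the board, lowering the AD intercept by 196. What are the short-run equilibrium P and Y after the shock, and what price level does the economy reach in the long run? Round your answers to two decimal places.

AD shifts left: new AD is Y = 4646 − 10P. With Pᵉ = 129, SRAS is Y = 1879 + 7P.
Short run: 4646 − 10P = 1879 + 7P gives 2767 = 17P, so P = 162.76 and Y = 4646 − 10P = 3018.35.
Y = 3018.35 is above potential 2782; expectations adjust and SRAS shifts left until Y = 2782.
Long run: on the new AD curve, 2782 = 4646 − 10P gives P = 186.40.

Short run: P = 162.76, Y = 3018.35. Long run: P = 186.40.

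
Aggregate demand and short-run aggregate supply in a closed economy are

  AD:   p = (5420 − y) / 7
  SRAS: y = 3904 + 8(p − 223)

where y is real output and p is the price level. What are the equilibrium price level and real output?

p = 220, y = 3880

Write SRAS as y = 3904 + 8p − 1784 = 2120 + 8p.
Rearrange AD to y = 5420 − 7p.
Set AD = SRAS: 5420 − 7p = 2120 + 8p, so 3300 = 15p and p = 220.
Then y = 5420 − 7·220 = 3880.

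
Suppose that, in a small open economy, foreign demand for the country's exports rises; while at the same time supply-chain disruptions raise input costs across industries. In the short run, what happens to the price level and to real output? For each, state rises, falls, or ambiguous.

Price level: rises; output: ambiguous

The first event is a positive demand shock: AD shifts right, which by itself pushes P up and Y up.
The second is an adverse supply shock: SRAS shifts left, which by itself pushes P up and Y down.
Both shocks push P up, so P rises. The two shocks push Y in opposite directions, so the effect on Y is ambiguous.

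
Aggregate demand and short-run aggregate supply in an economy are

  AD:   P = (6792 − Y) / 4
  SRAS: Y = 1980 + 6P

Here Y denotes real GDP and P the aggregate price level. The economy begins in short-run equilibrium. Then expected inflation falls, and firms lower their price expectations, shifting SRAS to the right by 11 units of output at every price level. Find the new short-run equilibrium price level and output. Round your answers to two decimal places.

This is a positive supply shock: SRAS shifts right.
New SRAS: Y = 1991 + 6P.
Set AD = SRAS: 6792 − 4P = 1991 + 6P, so 4801 = 10P and P = 480.10.
Substituting into AD, Y = 4871.60.

P = 480.10, Y = 4871.60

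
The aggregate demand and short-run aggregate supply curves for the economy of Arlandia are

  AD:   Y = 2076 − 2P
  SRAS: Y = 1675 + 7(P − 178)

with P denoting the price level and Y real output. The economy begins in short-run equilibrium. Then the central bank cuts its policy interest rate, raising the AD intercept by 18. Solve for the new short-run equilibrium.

This is a positive demand shock: AD shifts right.
New AD: Y = 2094 − 2P.
SRAS can be written Y = 429 + 7P.
Set AD = SRAS: 2094 − 2P = 429 + 7P, so 1665 = 9P and P = 185.
Y = 2094 − 2·185 = 1724.

P = 185, Y = 1724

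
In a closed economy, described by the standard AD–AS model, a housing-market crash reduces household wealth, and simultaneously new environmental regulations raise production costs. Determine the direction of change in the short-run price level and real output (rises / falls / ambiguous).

The first event is a negative demand shock: AD shifts left, which by itself pushes P down and Y down.
The second is an adverse supply shock: SRAS shifts left, which by itself pushes P up and Y down.
The two shocks push P in opposite directions, so the effect on P is ambiguous. Both shocks push Y down, so Y falls.

Price level: ambiguous; output: falls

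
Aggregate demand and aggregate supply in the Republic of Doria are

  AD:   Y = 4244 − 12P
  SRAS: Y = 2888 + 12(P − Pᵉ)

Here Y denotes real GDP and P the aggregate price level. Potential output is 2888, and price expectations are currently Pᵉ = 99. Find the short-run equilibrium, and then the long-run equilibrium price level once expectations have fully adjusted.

Short run: with Pᵉ = 99, SRAS is Y = 1700 + 12P. Setting AD = SRAS gives 2544 = 24P, so P = 106 and Y = 4244 − 12·106 = 2972.
Output 2972 is above potential 2888, so over time expected prices rise and SRAS shifts left until Y returns to 2888.
Long run: Y = 2888 on the AD curve gives 2888 = 4244 − 12P, so P = 113.

Short run: P = 106, Y = 2972. Long run: P = 113.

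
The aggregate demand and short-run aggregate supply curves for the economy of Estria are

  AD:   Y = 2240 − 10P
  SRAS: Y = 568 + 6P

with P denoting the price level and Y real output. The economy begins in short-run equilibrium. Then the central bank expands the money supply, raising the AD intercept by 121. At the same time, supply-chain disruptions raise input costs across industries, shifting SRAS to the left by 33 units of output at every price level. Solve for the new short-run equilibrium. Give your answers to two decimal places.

After both shocks: AD is Y = 2361 − 10P and SRAS is Y = 535 + 6P.
Setting them equal: 1826 = 16P, so P = 114.13.
Substituting into AD, Y = 1219.75.

P = 114.13, Y = 1219.75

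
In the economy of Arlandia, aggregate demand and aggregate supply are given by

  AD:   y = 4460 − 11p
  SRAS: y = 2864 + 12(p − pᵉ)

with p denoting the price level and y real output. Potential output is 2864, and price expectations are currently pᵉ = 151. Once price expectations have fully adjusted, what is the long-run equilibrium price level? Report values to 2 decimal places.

Short run: with pᵉ = 151, SRAS is y = 1052 + 12p. Setting AD = SRAS gives 3408 = 23p, so p = 148.17 and y = 4460 − 11p = 2830.09.
Output 2830.09 is below potential 2864, so over time expected prices fall and SRAS shifts right until y returns to 2864.
Long run: y = 2864 on the AD curve gives 2864 = 4460 − 11p, so p = 145.09.

Long-run p = 145.09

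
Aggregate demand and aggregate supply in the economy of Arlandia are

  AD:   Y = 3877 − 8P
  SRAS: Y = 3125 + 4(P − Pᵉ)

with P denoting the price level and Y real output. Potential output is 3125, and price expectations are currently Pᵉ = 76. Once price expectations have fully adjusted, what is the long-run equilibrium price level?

Short run: with Pᵉ = 76, SRAS is Y = 2821 + 4P. Setting AD = SRAS gives 1056 = 12P, so P = 88 and Y = 3877 − 8·88 = 3173.
Output 3173 is above potential 3125, so over time expected prices rise and SRAS shifts left until Y returns to 3125.
Long run: Y = 3125 on the AD curve gives 3125 = 3877 − 8P, so P = 94.

Long-run P = 94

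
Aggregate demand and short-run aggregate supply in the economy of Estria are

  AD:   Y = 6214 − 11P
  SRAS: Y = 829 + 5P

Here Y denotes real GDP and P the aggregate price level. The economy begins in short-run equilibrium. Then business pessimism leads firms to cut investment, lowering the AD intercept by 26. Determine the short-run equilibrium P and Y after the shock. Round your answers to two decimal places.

This is a negative demand shock: AD shifts left.
New AD: Y = 6188 − 11P.
Set AD = SRAS: 6188 − 11P = 829 + 5P, so 5359 = 16P and P = 334.94.
Substituting into AD, Y = 2503.69.

P = 334.94, Y = 2503.69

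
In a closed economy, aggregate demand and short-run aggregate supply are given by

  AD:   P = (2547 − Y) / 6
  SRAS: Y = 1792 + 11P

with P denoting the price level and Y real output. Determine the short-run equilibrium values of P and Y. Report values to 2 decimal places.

P = 44.41, Y = 2280.53

Rearrange AD to Y = 2547 − 6P.
Set AD = SRAS: 2547 − 6P = 1792 + 11P, so 755 = 17P and P = 44.41.
Substituting into AD, Y = 2547 − 6P = 2280.53.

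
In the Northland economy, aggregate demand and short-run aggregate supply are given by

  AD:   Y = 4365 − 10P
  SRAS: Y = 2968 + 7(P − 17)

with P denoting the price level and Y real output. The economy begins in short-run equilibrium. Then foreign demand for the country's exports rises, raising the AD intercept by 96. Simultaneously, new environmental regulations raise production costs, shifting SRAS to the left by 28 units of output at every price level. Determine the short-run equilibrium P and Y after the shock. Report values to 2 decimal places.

P = 96.47, Y = 3496.29

After both shocks: AD is Y = 4461 − 10P and SRAS is Y = 2821 + 7P.
Setting them equal: 1640 = 17P, so P = 96.47.
Substituting into AD, Y = 3496.29.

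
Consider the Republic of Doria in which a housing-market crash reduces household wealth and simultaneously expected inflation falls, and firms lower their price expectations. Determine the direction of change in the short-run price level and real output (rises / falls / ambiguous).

Price level: falls; output: ambiguous

The first event is a negative demand shock: AD shifts left, which by itself pushes P down and Y down.
The second is a favourable supply shock: SRAS shifts right, which by itself pushes P down and Y up.
Both shocks push P down, so P falls. The two shocks push Y in opposite directions, so the effect on Y is ambiguous.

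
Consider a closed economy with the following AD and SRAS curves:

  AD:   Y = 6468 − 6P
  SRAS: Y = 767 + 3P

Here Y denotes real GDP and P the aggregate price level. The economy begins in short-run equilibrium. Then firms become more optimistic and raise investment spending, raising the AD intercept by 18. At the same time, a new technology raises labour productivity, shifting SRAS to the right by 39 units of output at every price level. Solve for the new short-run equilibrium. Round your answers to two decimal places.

After both shocks: AD is Y = 6486 − 6P and SRAS is Y = 806 + 3P.
Setting them equal: 5680 = 9P, so P = 631.11.
Substituting into AD, Y = 2699.33.

P = 631.11, Y = 2699.33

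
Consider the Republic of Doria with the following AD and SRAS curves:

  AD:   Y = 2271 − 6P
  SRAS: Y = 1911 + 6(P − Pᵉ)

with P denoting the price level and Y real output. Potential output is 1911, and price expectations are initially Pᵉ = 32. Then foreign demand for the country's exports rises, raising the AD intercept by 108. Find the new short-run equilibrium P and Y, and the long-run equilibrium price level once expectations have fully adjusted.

Short run: P = 55, Y = 2049. Long run: P = 78.

AD shifts right: new AD is Y = 2379 − 6P. With Pᵉ = 32, SRAS is Y = 1719 + 6P.
Short run: 2379 − 6P = 1719 + 6P gives 660 = 12P, so P = 55 and Y = 2379 − 6·55 = 2049.
Y = 2049 is above potential 1911; expectations adjust and SRAS shifts left until Y = 1911.
Long run: on the new AD curve, 1911 = 2379 − 6P gives P = 78.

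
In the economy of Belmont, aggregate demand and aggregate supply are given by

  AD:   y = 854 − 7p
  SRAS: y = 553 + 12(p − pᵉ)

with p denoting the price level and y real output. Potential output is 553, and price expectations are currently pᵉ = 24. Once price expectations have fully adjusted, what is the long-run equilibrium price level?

Long-run p = 43

Short run: with pᵉ = 24, SRAS is y = 265 + 12p. Setting AD = SRAS gives 589 = 19p, so p = 31 and y = 854 − 7·31 = 637.
Output 637 is above potential 553, so over time expected prices rise and SRAS shifts left until y returns to 553.
Long run: y = 553 on the AD curve gives 553 = 854 − 7p, so p = 43.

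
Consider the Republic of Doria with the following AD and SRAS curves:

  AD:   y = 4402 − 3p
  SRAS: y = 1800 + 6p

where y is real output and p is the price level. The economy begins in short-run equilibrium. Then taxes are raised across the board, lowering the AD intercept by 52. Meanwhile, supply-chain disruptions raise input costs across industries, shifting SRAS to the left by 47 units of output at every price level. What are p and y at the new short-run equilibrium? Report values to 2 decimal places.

p = 288.56, y = 3484.33

After both shocks: AD is y = 4350 − 3p and SRAS is y = 1753 + 6p.
Setting them equal: 2597 = 9p, so p = 288.56.
Substituting into AD, y = 3484.33.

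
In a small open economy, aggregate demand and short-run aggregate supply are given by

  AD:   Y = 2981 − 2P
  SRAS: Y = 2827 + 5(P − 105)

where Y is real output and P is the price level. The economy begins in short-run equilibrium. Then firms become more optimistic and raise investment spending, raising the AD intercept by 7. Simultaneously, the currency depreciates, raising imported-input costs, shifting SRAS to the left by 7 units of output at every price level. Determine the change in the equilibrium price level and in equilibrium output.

ΔP = +2, ΔY = +3

After both shocks: AD is Y = 2988 − 2P and SRAS is Y = 2295 + 5P.
Setting them equal: 693 = 7P, so P = 99.
Y = 2988 − 2·99 = 2790.
Initially P = 97, Y = 2787, so ΔP = +2 and ΔY = +3.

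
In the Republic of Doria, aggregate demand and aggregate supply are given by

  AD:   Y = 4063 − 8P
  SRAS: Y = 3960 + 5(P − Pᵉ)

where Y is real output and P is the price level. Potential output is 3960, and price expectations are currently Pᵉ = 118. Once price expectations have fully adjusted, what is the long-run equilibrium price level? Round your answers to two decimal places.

Long-run P = 12.88

Short run: with Pᵉ = 118, SRAS is Y = 3370 + 5P. Setting AD = SRAS gives 693 = 13P, so P = 53.31 and Y = 4063 − 8P = 3636.54.
Output 3636.54 is below potential 3960, so over time expected prices fall and SRAS shifts right until Y returns to 3960.
Long run: Y = 3960 on the AD curve gives 3960 = 4063 − 8P, so P = 12.88.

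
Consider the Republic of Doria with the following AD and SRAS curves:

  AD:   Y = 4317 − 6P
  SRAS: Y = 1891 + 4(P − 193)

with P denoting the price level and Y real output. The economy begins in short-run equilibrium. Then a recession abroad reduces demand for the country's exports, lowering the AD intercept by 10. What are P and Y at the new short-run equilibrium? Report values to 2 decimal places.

This is a negative demand shock: AD shifts left.
New AD: Y = 4307 − 6P.
SRAS can be written Y = 1119 + 4P.
Set AD = SRAS: 4307 − 6P = 1119 + 4P, so 3188 = 10P and P = 318.80.
Substituting into AD, Y = 2394.20.

P = 318.80, Y = 2394.20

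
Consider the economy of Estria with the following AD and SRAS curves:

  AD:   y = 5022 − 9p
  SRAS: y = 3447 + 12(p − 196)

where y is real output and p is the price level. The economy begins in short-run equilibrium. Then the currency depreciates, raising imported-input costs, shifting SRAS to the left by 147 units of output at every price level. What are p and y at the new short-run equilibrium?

This is a negative supply shock: SRAS shifts left.
New SRAS: y = 948 + 12p.
Set AD = SRAS: 5022 − 9p = 948 + 12p, so 4074 = 21p and p = 194.
y = 5022 − 9·194 = 3276.

p = 194, y = 3276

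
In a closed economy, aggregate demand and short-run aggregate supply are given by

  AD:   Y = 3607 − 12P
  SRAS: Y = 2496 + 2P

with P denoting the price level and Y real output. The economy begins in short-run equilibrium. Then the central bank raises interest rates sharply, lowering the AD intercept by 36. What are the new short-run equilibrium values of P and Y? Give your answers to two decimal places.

This is a negative demand shock: AD shifts left.
New AD: Y = 3571 − 12P.
Set AD = SRAS: 3571 − 12P = 2496 + 2P, so 1075 = 14P and P = 76.79.
Substituting into AD, Y = 2649.57.

P = 76.79, Y = 2649.57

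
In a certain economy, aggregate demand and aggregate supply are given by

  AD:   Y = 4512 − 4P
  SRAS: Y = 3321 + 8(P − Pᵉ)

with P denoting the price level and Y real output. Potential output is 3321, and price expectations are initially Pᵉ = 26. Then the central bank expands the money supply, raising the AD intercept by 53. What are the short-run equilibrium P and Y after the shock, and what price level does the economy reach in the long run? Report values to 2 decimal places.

Short run: P = 121.00, Y = 4081.00. Long run: P = 311.00.

AD shifts right: new AD is Y = 4565 − 4P. With Pᵉ = 26, SRAS is Y = 3113 + 8P.
Short run: 4565 − 4P = 3113 + 8P gives 1452 = 12P, so P = 121.00 and Y = 4565 − 4P = 4081.00.
Y = 4081.00 is above potential 3321; expectations adjust and SRAS shifts left until Y = 3321.
Long run: on the new AD curve, 3321 = 4565 − 4P gives P = 311.00.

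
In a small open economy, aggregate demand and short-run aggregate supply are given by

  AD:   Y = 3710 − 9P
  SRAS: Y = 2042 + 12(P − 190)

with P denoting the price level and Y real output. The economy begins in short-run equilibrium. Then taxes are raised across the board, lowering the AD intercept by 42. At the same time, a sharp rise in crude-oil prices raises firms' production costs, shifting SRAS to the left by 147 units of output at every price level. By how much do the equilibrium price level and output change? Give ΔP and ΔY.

ΔP = +5, ΔY = -87

After both shocks: AD is Y = 3668 − 9P and SRAS is Y = 12P − 385.
Setting them equal: 4053 = 21P, so P = 193.
Y = 3668 − 9·193 = 1931.
Initially P = 188, Y = 2018, so ΔP = +5 and ΔY = -87.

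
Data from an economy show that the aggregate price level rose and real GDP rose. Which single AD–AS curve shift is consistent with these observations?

AD shifted right

P rose and Y rose. An AD shift moves P and Y in the same direction; an SRAS shift moves them in opposite directions.
Here P and Y moved in the same direction, so the AD curve shifted.
Since Y rose, AD shifted right.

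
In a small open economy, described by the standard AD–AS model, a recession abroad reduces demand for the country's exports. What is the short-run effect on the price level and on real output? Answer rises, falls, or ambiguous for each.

This is a negative demand shock: AD shifts left.
Moving along the upward-sloping SRAS curve, P falls and Y falls.

Price level: falls; output: falls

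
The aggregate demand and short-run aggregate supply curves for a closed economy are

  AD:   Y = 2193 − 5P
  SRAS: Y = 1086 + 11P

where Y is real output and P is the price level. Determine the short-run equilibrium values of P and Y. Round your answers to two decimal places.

Set AD = SRAS: 2193 − 5P = 1086 + 11P, so 1107 = 16P and P = 69.19.
Substituting into AD, Y = 2193 − 5P = 1847.06.

P = 69.19, Y = 1847.06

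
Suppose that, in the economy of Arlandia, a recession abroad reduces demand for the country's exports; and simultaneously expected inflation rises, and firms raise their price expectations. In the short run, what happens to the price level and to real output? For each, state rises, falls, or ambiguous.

Price level: ambiguous; output: falls

The first event is a negative demand shock: AD shifts left, which by itself pushes P down and Y down.
The second is an adverse supply shock: SRAS shifts left, which by itself pushes P up and Y down.
The two shocks push P in opposite directions, so the effect on P is ambiguous. Both shocks push Y down, so Y falls.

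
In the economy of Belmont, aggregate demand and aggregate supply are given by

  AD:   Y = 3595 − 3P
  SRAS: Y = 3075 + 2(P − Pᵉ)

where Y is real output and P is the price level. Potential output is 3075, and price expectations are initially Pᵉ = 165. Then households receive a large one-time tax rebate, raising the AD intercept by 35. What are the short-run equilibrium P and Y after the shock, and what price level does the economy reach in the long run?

Short run: P = 177, Y = 3099. Long run: P = 185.

AD shifts right: new AD is Y = 3630 − 3P. With Pᵉ = 165, SRAS is Y = 2745 + 2P.
Short run: 3630 − 3P = 2745 + 2P gives 885 = 5P, so P = 177 and Y = 3630 − 3·177 = 3099.
Y = 3099 is above potential 3075; expectations adjust and SRAS shifts left until Y = 3075.
Long run: on the new AD curve, 3075 = 3630 − 3P gives P = 185.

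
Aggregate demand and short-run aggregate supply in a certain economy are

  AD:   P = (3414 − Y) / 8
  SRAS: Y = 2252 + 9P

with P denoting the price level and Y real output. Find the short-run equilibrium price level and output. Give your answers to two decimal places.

P = 68.35, Y = 2867.18

Rearrange AD to Y = 3414 − 8P.
Set AD = SRAS: 3414 − 8P = 2252 + 9P, so 1162 = 17P and P = 68.35.
Substituting into AD, Y = 3414 − 8P = 2867.18.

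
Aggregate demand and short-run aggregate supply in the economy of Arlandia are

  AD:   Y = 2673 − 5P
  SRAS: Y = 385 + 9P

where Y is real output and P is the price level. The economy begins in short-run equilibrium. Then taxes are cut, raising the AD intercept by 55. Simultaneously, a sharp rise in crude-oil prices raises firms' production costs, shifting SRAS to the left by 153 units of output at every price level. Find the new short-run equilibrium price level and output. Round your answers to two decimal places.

P = 178.29, Y = 1836.57

After both shocks: AD is Y = 2728 − 5P and SRAS is Y = 232 + 9P.
Setting them equal: 2496 = 14P, so P = 178.29.
Substituting into AD, Y = 1836.57.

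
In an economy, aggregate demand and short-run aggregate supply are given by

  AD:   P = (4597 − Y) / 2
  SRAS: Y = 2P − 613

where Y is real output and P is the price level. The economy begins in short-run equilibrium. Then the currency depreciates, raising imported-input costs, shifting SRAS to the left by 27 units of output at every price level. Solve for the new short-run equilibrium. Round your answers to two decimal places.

This is a negative supply shock: SRAS shifts left.
New SRAS: Y = 2P − 640.
Set AD = SRAS: 4597 − 2P = 2P − 640, so 5237 = 4P and P = 1309.25.
Substituting into AD, Y = 1978.50.

P = 1309.25, Y = 1978.50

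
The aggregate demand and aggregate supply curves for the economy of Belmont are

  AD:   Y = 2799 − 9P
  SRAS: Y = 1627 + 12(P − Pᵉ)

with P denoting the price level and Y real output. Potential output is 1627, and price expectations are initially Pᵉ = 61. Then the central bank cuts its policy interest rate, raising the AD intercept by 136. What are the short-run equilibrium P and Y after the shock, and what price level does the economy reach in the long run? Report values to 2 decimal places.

Short run: P = 97.14, Y = 2060.71. Long run: P = 145.33.

AD shifts right: new AD is Y = 2935 − 9P. With Pᵉ = 61, SRAS is Y = 895 + 12P.
Short run: 2935 − 9P = 895 + 12P gives 2040 = 21P, so P = 97.14 and Y = 2935 − 9P = 2060.71.
Y = 2060.71 is above potential 1627; expectations adjust and SRAS shifts left until Y = 1627.
Long run: on the new AD curve, 1627 = 2935 − 9P gives P = 145.33.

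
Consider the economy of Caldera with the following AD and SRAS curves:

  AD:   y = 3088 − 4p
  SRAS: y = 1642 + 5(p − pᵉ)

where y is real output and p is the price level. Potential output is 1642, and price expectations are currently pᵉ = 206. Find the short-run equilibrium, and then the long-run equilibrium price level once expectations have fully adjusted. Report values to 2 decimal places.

Short run: p = 275.11, y = 1987.56. Long run: p = 361.50.

Short run: with pᵉ = 206, SRAS is y = 612 + 5p. Setting AD = SRAS gives 2476 = 9p, so p = 275.11 and y = 3088 − 4p = 1987.56.
Output 1987.56 is above potential 1642, so over time expected prices rise and SRAS shifts left until y returns to 1642.
Long run: y = 1642 on the AD curve gives 1642 = 3088 − 4p, so p = 361.50.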